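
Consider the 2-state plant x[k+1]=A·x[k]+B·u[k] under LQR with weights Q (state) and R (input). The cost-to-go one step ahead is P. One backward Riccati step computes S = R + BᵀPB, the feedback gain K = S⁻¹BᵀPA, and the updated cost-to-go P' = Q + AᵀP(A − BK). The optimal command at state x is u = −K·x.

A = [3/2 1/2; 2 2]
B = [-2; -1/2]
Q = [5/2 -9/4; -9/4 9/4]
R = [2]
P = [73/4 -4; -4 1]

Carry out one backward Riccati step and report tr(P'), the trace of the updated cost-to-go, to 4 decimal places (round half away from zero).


BᵀP = [-34.5000 7.5000]
S = R + BᵀPB = [2] + [65.2500] = [67.2500]
BᵀPA = [-36.7500 -2.2500]
K = S⁻¹·BᵀPA = [-0.5465 -0.0335]
A−BK = [0.4071 0.4331; 1.7268 1.9833]
AᵀP(A−BK) = [0.9798 0.4579; 0.4579 0.4872]
P' = Q + AᵀP(A−BK) = [3.4798 -1.7921; -1.7921 2.7372]
tr(P') = 6.2170

6.2170


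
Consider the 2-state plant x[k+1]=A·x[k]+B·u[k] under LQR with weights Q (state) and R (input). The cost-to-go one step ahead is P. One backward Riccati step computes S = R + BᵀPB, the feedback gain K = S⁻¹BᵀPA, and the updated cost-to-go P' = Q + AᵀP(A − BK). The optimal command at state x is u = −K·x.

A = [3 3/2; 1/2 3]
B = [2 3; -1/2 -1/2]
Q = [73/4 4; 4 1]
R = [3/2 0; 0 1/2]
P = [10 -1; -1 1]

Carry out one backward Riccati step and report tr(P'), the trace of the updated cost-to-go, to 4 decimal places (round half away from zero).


BᵀP = [20.5000 -2.5000; 30.5000 -3.5000]
S = R + BᵀPB = [3/2 0; 0 1/2] + [42.2500 62.7500; 62.7500 93.2500] = [43.7500 62.7500; 62.7500 93.7500]
BᵀPA = [60.2500 23.2500; 89.7500 35.2500]
K = S⁻¹·BᵀPA = [0.1014 -0.1966; 0.8895 0.5076]
A−BK = [0.1288 0.3704; 0.9954 3.1555]
AᵀP(A−BK) = [1.3114 3.0389; 3.0389 9.1784]
P' = Q + AᵀP(A−BK) = [19.5614 7.0389; 7.0389 10.1784]
tr(P') = 29.7397

29.7397


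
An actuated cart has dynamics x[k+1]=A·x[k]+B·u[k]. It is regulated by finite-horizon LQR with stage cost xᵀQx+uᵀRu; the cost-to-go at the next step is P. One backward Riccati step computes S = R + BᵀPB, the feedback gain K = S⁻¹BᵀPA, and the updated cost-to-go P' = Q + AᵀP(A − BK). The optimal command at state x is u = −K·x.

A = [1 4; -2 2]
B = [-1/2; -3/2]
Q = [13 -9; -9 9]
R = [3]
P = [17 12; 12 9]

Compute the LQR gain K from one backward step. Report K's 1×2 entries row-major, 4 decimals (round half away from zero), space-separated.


0.2747 -3.1868

BᵀP = [-26.5000 -19.5000]
S = R + BᵀPB = [3] + [42.5000] = [45.5000]
BᵀPA = [12.5000 -145.0000]
K = S⁻¹·BᵀPA = [0.2747 -3.1868]
A−BK = [1.1374 2.4066; -1.5879 -2.7802]
AᵀP(A−BK) = [1.5659 -0.1648; -0.1648 37.9121]
P' = Q + AᵀP(A−BK) = [14.5659 -9.1648; -9.1648 46.9121]
tr(P') = 61.4780


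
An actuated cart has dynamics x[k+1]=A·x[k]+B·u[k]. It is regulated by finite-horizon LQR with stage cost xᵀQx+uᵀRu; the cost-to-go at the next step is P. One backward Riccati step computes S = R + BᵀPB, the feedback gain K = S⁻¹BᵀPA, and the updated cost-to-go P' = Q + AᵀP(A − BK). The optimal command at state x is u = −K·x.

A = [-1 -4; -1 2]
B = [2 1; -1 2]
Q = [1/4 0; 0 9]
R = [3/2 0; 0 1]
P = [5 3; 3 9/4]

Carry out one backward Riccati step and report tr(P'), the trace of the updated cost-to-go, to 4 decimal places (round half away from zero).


13.3855

BᵀP = [7.0000 3.7500; 11.0000 7.5000]
S = R + BᵀPB = [3/2 0; 0 1] + [10.2500 14.5000; 14.5000 26.0000] = [11.7500 14.5000; 14.5000 27.0000]
BᵀPA = [-10.7500 -20.5000; -18.5000 -29.0000]
K = S⁻¹·BᵀPA = [-0.2056 -1.2430; -0.5748 -0.4065]
A−BK = [-0.0140 -1.1075; -0.0561 1.5701]
AᵀP(A−BK) = [0.4065 0.6168; 0.6168 3.7290]
P' = Q + AᵀP(A−BK) = [0.6565 0.6168; 0.6168 12.7290]
tr(P') = 13.3855


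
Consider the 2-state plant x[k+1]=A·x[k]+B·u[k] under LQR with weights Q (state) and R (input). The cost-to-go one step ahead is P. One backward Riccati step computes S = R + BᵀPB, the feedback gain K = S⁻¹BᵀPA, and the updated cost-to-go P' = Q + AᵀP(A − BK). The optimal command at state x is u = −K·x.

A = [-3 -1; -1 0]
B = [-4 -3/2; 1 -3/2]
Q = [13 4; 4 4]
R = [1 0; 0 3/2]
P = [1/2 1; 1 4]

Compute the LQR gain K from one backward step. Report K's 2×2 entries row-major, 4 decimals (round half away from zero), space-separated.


BᵀP = [-1.0000 0.0000; -2.2500 -7.5000]
S = R + BᵀPB = [1 0; 0 3/2] + [4.0000 1.5000; 1.5000 14.6250] = [5.0000 1.5000; 1.5000 16.1250]
BᵀPA = [3.0000 1.0000; 14.2500 2.2500]
K = S⁻¹·BᵀPA = [0.3445 0.1627; 0.8517 0.1244]
A−BK = [-0.3445 -0.1627; -0.0670 0.0239]
AᵀP(A−BK) = [1.3301 0.2392; 0.2392 0.0574]
P' = Q + AᵀP(A−BK) = [14.3301 4.2392; 4.2392 4.0574]
tr(P') = 18.3876

0.3445 0.1627 0.8517 0.1244


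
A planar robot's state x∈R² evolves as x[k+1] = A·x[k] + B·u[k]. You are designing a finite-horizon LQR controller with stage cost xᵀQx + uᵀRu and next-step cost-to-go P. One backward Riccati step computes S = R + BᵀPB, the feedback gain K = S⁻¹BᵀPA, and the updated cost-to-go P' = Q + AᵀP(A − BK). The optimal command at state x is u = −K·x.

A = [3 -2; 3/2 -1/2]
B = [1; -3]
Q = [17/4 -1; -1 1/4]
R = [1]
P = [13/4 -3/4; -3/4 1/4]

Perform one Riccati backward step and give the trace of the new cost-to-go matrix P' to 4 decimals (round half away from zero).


BᵀP = [5.5000 -1.5000]
S = R + BᵀPB = [1] + [10.0000] = [11.0000]
BᵀPA = [14.2500 -10.2500]
K = S⁻¹·BᵀPA = [1.2955 -0.9318]
A−BK = [1.7045 -1.0682; 5.3864 -3.2955]
AᵀP(A−BK) = [4.6023 -3.0341; -3.0341 2.0114]
P' = Q + AᵀP(A−BK) = [8.8523 -4.0341; -4.0341 2.2614]
tr(P') = 11.1136

11.1136


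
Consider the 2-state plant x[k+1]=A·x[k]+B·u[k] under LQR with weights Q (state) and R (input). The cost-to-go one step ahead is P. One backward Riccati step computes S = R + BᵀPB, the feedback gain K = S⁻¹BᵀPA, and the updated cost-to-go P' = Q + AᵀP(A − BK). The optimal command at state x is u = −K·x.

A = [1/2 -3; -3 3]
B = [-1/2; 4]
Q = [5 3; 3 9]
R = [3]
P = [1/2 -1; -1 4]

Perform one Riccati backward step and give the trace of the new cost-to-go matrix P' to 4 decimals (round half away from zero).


19.6714

BᵀP = [-4.2500 16.5000]
S = R + BᵀPB = [3] + [68.1250] = [71.1250]
BᵀPA = [-51.6250 62.2500]
K = S⁻¹·BᵀPA = [-0.7258 0.8752]
A−BK = [0.1371 -2.5624; -0.0967 -0.5009]
AᵀP(A−BK) = [1.6538 -2.0668; -2.0668 4.0176]
P' = Q + AᵀP(A−BK) = [6.6538 0.9332; 0.9332 13.0176]
tr(P') = 19.6714


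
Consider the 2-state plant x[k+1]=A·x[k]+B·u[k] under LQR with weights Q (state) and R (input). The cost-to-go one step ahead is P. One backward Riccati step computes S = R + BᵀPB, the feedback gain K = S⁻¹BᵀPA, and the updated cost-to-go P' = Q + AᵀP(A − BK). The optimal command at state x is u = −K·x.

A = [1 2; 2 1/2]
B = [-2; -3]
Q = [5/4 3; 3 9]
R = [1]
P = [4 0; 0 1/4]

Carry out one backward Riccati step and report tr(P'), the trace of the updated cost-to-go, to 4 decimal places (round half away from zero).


BᵀP = [-8.0000 -0.7500]
S = R + BᵀPB = [1] + [18.2500] = [19.2500]
BᵀPA = [-9.5000 -16.3750]
K = S⁻¹·BᵀPA = [-0.4935 -0.8506]
A−BK = [0.0130 0.2987; 0.5195 -2.0519]
AᵀP(A−BK) = [0.3117 0.1688; 0.1688 2.1331]
P' = Q + AᵀP(A−BK) = [1.5617 3.1688; 3.1688 11.1331]
tr(P') = 12.6948

12.6948


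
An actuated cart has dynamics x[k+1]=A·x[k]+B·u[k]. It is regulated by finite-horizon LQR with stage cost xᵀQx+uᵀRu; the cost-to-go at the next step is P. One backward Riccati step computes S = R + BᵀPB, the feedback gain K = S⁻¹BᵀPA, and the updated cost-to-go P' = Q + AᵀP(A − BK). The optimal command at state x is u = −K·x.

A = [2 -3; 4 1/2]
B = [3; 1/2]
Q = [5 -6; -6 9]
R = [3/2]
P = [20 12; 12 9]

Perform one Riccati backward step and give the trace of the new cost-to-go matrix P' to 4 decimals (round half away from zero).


39.1348

BᵀP = [66.0000 40.5000]
S = R + BᵀPB = [3/2] + [218.2500] = [219.7500]
BᵀPA = [294.0000 -177.7500]
K = S⁻¹·BᵀPA = [1.3379 -0.8089]
A−BK = [-2.0137 -0.5734; 3.3311 0.9044]
AᵀP(A−BK) = [22.6621 3.8089; 3.8089 2.4727]
P' = Q + AᵀP(A−BK) = [27.6621 -2.1911; -2.1911 11.4727]
tr(P') = 39.1348


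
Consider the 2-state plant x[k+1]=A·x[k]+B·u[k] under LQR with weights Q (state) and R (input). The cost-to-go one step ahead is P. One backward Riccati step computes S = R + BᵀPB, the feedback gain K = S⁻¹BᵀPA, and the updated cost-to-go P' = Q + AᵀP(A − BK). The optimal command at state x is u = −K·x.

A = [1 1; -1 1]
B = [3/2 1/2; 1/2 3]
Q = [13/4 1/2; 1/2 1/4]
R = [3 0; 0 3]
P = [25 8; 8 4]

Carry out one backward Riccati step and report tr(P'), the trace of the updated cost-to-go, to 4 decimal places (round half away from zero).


BᵀP = [41.5000 14.0000; 36.5000 16.0000]
S = R + BᵀPB = [3 0; 0 3] + [69.2500 62.7500; 62.7500 66.2500] = [72.2500 62.7500; 62.7500 69.2500]
BᵀPA = [27.5000 55.5000; 20.5000 52.5000]
K = S⁻¹·BᵀPA = [0.5799 0.5151; -0.2294 0.2913]
A−BK = [0.2449 0.0816; -0.6017 -0.1316]
AᵀP(A−BK) = [1.7565 0.8614; 0.8614 1.1147]
P' = Q + AᵀP(A−BK) = [5.0065 1.3614; 1.3614 1.3647]
tr(P') = 6.3712

6.3712


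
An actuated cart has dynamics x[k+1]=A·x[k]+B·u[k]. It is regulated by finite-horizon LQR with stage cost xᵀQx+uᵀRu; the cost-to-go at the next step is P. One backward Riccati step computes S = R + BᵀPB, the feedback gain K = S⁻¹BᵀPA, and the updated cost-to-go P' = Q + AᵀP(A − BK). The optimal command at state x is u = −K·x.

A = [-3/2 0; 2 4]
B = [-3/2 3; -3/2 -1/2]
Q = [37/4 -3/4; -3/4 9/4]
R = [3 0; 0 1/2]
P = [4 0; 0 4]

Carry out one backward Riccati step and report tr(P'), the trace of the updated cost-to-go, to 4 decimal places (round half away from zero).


BᵀP = [-6.0000 -6.0000; 12.0000 -2.0000]
S = R + BᵀPB = [3 0; 0 1/2] + [18.0000 -15.0000; -15.0000 37.0000] = [21.0000 -15.0000; -15.0000 37.5000]
BᵀPA = [-3.0000 -24.0000; -22.0000 -8.0000]
K = S⁻¹·BᵀPA = [-0.7867 -1.8133; -0.9013 -0.9387]
A−BK = [0.0240 0.0960; 0.3693 0.8107]
AᵀP(A−BK) = [2.8107 5.9093; 5.9093 12.9707]
P' = Q + AᵀP(A−BK) = [12.0607 5.1593; 5.1593 15.2207]
tr(P') = 27.2813

27.2813


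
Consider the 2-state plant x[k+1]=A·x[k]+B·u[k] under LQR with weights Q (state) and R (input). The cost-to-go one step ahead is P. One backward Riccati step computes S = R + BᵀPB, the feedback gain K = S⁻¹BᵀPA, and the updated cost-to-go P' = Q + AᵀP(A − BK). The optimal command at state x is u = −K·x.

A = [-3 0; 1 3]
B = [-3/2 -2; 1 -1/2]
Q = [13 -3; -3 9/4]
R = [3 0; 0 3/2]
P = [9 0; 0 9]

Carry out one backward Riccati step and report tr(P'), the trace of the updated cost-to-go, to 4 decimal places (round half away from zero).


34.8816

BᵀP = [-13.5000 9.0000; -18.0000 -4.5000]
S = R + BᵀPB = [3 0; 0 3/2] + [29.2500 22.5000; 22.5000 38.2500] = [32.2500 22.5000; 22.5000 39.7500]
BᵀPA = [49.5000 27.0000; 49.5000 -13.5000]
K = S⁻¹·BᵀPA = [1.1008 1.7752; 0.6222 -1.3445]
A−BK = [-0.1044 -0.0261; 0.2103 0.5526]
AᵀP(A−BK) = [4.7121 5.6780; 5.6780 14.9195]
P' = Q + AᵀP(A−BK) = [17.7121 2.6780; 2.6780 17.1695]
tr(P') = 34.8816


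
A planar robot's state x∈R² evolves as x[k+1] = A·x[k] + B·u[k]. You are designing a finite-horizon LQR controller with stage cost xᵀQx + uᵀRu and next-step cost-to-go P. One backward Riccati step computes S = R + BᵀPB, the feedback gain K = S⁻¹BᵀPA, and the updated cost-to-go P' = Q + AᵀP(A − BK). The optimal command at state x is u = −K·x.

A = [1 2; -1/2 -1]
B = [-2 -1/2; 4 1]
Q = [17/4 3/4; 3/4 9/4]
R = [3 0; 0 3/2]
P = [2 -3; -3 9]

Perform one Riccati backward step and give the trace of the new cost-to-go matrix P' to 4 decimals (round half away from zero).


BᵀP = [-16.0000 42.0000; -4.0000 10.5000]
S = R + BᵀPB = [3 0; 0 3/2] + [200.0000 50.0000; 50.0000 12.5000] = [203.0000 50.0000; 50.0000 14.0000]
BᵀPA = [-37.0000 -74.0000; -9.2500 -18.5000]
K = S⁻¹·BᵀPA = [-0.1623 -0.3246; -0.0811 -0.1623]
A−BK = [0.6349 1.2697; 0.2303 0.4605]
AᵀP(A−BK) = [0.4951 0.9901; 0.9901 1.9803]
P' = Q + AᵀP(A−BK) = [4.7451 1.7401; 1.7401 4.2303]
tr(P') = 8.9753

8.9753


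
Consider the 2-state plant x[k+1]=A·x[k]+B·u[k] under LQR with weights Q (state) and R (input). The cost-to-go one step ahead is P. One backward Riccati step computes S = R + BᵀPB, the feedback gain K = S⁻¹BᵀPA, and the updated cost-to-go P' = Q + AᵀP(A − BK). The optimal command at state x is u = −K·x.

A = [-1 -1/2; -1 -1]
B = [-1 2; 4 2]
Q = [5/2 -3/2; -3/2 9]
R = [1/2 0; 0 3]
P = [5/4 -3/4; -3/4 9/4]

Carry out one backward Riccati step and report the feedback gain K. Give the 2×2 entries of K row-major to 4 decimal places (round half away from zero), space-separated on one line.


-0.0458 -0.1260 -0.3178 -0.1922

BᵀP = [-4.2500 9.7500; 1.0000 3.0000]
S = R + BᵀPB = [1/2 0; 0 3] + [43.2500 11.0000; 11.0000 8.0000] = [43.7500 11.0000; 11.0000 11.0000]
BᵀPA = [-5.5000 -7.6250; -4.0000 -3.5000]
K = S⁻¹·BᵀPA = [-0.0458 -0.1260; -0.3178 -0.1922]
A−BK = [-0.4101 -0.2415; -0.1811 -0.1117]
AᵀP(A−BK) = [0.4768 0.2883; 0.2883 0.1793]
P' = Q + AᵀP(A−BK) = [2.9768 -1.2117; -1.2117 9.1793]
tr(P') = 12.1561


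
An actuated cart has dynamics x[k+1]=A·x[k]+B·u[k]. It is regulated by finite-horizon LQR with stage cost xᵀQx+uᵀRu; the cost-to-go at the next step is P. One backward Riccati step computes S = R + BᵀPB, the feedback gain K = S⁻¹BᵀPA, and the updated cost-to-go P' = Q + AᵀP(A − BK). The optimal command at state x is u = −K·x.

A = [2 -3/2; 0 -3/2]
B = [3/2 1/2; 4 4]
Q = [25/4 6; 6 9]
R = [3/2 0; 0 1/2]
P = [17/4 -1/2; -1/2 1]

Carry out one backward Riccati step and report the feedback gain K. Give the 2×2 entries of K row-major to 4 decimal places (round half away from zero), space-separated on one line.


1.3629 -0.9237 -1.3140 0.5280

BᵀP = [4.3750 3.2500; 0.1250 3.7500]
S = R + BᵀPB = [3/2 0; 0 1/2] + [19.5625 15.1875; 15.1875 15.0625] = [21.0625 15.1875; 15.1875 15.5625]
BᵀPA = [8.7500 -11.4375; 0.2500 -5.8125]
K = S⁻¹·BᵀPA = [1.3629 -0.9237; -1.3140 0.5280]
A−BK = [0.6126 -0.3784; -0.1956 0.0830]
AᵀP(A−BK) = [5.4028 -3.2992; -3.2992 2.0661]
P' = Q + AᵀP(A−BK) = [11.6528 2.7008; 2.7008 11.0661]
tr(P') = 22.7190


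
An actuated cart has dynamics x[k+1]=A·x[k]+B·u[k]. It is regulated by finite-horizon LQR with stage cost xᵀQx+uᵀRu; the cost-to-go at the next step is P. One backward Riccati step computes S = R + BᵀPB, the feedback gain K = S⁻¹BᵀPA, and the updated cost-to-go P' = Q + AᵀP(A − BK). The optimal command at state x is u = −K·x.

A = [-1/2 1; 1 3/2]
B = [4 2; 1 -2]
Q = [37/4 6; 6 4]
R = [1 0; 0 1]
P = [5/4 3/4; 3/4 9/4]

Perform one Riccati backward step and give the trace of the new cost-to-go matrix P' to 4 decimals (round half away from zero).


BᵀP = [5.7500 5.2500; 1.0000 -3.0000]
S = R + BᵀPB = [1 0; 0 1] + [28.2500 1.0000; 1.0000 8.0000] = [29.2500 1.0000; 1.0000 9.0000]
BᵀPA = [2.3750 13.6250; -3.5000 -3.5000]
K = S⁻¹·BᵀPA = [0.0949 0.4809; -0.3994 -0.4423]
A−BK = [-0.0806 -0.0391; 0.1063 0.1344]
AᵀP(A−BK) = [0.1892 0.2471; 0.2471 0.4616]
P' = Q + AᵀP(A−BK) = [9.4392 6.2471; 6.2471 4.4616]
tr(P') = 13.9009

13.9009


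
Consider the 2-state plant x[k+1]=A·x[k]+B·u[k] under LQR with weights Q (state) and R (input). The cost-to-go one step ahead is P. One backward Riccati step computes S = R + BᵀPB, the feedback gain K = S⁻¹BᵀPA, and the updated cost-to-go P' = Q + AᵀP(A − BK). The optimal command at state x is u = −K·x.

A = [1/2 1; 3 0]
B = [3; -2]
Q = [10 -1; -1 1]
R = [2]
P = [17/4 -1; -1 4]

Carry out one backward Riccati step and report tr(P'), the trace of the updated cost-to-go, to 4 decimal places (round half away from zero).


36.5037

BᵀP = [14.7500 -11.0000]
S = R + BᵀPB = [2] + [66.2500] = [68.2500]
BᵀPA = [-25.6250 14.7500]
K = S⁻¹·BᵀPA = [-0.3755 0.2161]
A−BK = [1.6264 0.3516; 2.2491 0.4322]
AᵀP(A−BK) = [24.4414 4.6630; 4.6630 1.0623]
P' = Q + AᵀP(A−BK) = [34.4414 3.6630; 3.6630 2.0623]
tr(P') = 36.5037


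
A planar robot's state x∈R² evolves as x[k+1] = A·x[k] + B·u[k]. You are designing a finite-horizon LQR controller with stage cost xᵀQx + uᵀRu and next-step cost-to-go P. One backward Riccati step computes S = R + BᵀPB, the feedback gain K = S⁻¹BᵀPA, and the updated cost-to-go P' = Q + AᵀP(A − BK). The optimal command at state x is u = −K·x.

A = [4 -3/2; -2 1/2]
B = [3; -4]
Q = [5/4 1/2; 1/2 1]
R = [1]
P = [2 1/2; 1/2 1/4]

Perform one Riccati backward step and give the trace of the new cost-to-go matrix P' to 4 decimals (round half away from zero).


7.6023

BᵀP = [4.0000 0.5000]
S = R + BᵀPB = [1] + [10.0000] = [11.0000]
BᵀPA = [15.0000 -5.7500]
K = S⁻¹·BᵀPA = [1.3636 -0.5227]
A−BK = [-0.0909 0.0682; 3.4545 -1.5909]
AᵀP(A−BK) = [4.5455 -1.9091; -1.9091 0.8068]
P' = Q + AᵀP(A−BK) = [5.7955 -1.4091; -1.4091 1.8068]
tr(P') = 7.6023


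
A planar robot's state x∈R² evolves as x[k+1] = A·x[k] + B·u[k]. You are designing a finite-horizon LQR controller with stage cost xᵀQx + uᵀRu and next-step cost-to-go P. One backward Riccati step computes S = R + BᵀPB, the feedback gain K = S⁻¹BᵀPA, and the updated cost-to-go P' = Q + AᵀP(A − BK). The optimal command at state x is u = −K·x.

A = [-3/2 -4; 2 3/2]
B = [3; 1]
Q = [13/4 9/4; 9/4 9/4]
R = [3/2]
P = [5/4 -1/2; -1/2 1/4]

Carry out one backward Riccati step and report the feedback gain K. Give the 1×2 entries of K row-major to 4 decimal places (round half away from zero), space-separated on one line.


-0.7375 -1.4875

BᵀP = [3.2500 -1.2500]
S = R + BᵀPB = [3/2] + [8.5000] = [10.0000]
BᵀPA = [-7.3750 -14.8750]
K = S⁻¹·BᵀPA = [-0.7375 -1.4875]
A−BK = [0.7125 0.4625; 2.7375 2.9875]
AᵀP(A−BK) = [1.3734 2.4047; 2.4047 4.4359]
P' = Q + AᵀP(A−BK) = [4.6234 4.6547; 4.6547 6.6859]
tr(P') = 11.3094


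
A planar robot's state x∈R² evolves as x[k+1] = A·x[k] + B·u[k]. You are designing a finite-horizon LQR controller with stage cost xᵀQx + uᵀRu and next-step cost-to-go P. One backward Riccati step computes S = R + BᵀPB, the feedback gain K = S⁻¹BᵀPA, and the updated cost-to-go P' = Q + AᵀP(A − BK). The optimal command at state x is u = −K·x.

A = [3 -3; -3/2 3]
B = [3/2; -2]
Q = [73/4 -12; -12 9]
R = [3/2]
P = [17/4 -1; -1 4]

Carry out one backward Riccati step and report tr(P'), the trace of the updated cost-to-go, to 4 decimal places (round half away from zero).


BᵀP = [8.3750 -9.5000]
S = R + BᵀPB = [3/2] + [31.5625] = [33.0625]
BᵀPA = [39.3750 -53.6250]
K = S⁻¹·BᵀPA = [1.1909 -1.6219]
A−BK = [1.2136 -0.5671; 0.8819 -0.2439]
AᵀP(A−BK) = [9.3573 -5.8866; -5.8866 5.2741]
P' = Q + AᵀP(A−BK) = [27.6073 -17.8866; -17.8866 14.2741]
tr(P') = 41.8814

41.8814


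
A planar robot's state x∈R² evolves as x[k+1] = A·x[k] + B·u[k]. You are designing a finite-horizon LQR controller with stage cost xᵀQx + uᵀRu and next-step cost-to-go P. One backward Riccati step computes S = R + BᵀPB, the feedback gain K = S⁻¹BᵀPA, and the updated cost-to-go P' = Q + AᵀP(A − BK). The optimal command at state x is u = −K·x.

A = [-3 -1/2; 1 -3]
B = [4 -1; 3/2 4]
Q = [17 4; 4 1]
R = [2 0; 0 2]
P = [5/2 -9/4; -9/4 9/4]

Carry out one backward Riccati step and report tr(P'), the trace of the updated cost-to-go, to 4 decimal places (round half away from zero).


BᵀP = [6.6250 -5.6250; -11.5000 11.2500]
S = R + BᵀPB = [2 0; 0 2] + [18.0625 -29.1250; -29.1250 56.5000] = [20.0625 -29.1250; -29.1250 58.5000]
BᵀPA = [-25.5000 13.5625; 45.7500 -28.0000]
K = S⁻¹·BᵀPA = [-0.4895 -0.0679; 0.5383 -0.5124]
A−BK = [-0.5036 -0.7408; -0.4191 -0.8484]
AᵀP(A−BK) = [1.1383 -0.4124; -0.4124 0.6976]
P' = Q + AᵀP(A−BK) = [18.1383 3.5876; 3.5876 1.6976]
tr(P') = 19.8360

19.8360


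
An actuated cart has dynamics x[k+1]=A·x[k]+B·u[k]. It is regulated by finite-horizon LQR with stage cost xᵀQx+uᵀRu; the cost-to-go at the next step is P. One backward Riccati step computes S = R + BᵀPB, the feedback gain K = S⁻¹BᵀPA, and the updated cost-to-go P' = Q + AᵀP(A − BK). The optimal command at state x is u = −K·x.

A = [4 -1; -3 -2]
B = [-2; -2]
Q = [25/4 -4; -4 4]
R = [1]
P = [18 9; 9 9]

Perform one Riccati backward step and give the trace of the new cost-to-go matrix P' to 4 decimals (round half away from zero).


BᵀP = [-54.0000 -36.0000]
S = R + BᵀPB = [1] + [180.0000] = [181.0000]
BᵀPA = [-108.0000 126.0000]
K = S⁻¹·BᵀPA = [-0.5967 0.6961]
A−BK = [2.8066 0.3923; -4.1934 -0.6077]
AᵀP(A−BK) = [88.5580 12.1823; 12.1823 2.2873]
P' = Q + AᵀP(A−BK) = [94.8080 8.1823; 8.1823 6.2873]
tr(P') = 101.0953

101.0953


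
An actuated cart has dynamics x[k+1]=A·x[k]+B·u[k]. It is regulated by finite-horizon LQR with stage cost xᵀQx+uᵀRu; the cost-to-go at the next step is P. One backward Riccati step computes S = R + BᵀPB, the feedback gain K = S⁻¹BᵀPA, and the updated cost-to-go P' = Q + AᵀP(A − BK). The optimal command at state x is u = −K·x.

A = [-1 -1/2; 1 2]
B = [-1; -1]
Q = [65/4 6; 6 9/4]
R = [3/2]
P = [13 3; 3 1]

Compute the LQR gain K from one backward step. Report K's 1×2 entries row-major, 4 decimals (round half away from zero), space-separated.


BᵀP = [-16.0000 -4.0000]
S = R + BᵀPB = [3/2] + [20.0000] = [21.5000]
BᵀPA = [12.0000 0.0000]
K = S⁻¹·BᵀPA = [0.5581 0.0000]
A−BK = [-0.4419 -0.5000; 1.5581 2.0000]
AᵀP(A−BK) = [1.3023 1.0000; 1.0000 1.2500]
P' = Q + AᵀP(A−BK) = [17.5523 7.0000; 7.0000 3.5000]
tr(P') = 21.0523

0.5581 0.0000


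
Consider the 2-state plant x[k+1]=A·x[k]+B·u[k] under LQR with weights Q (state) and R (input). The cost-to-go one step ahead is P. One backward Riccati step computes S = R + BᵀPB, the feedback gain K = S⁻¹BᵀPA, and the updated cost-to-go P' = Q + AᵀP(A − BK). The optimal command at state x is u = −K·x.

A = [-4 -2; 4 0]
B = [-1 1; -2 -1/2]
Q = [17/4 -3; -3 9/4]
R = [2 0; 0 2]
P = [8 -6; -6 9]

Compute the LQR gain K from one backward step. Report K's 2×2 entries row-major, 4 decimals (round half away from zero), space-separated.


BᵀP = [4.0000 -12.0000; 11.0000 -10.5000]
S = R + BᵀPB = [2 0; 0 2] + [20.0000 10.0000; 10.0000 16.2500] = [22.0000 10.0000; 10.0000 18.2500]
BᵀPA = [-64.0000 -8.0000; -86.0000 -22.0000]
K = S⁻¹·BᵀPA = [-1.0216 0.2454; -4.1526 -1.3400]
A−BK = [-0.8690 -0.4146; -0.1194 -0.1791]
AᵀP(A−BK) = [41.4992 12.4710; 12.4710 4.4842]
P' = Q + AᵀP(A−BK) = [45.7492 9.4710; 9.4710 6.7342]
tr(P') = 52.4834

-1.0216 0.2454 -4.1526 -1.3400


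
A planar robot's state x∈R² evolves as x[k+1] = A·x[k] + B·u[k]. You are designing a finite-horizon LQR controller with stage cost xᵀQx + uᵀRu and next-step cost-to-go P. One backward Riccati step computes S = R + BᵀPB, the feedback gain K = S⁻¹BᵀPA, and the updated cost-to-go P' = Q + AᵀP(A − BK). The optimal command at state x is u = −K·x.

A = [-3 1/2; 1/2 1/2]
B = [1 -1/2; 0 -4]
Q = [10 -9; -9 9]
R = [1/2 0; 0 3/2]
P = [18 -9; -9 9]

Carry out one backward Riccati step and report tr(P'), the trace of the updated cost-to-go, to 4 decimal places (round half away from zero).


BᵀP = [18.0000 -9.0000; 27.0000 -31.5000]
S = R + BᵀPB = [1/2 0; 0 3/2] + [18.0000 27.0000; 27.0000 112.5000] = [18.5000 27.0000; 27.0000 114.0000]
BᵀPA = [-58.5000 4.5000; -96.7500 -2.2500]
K = S⁻¹·BᵀPA = [-2.9397 0.4158; -0.1524 -0.1182]
A−BK = [-0.1365 0.0251; -0.1098 0.0272]
AᵀP(A−BK) = [4.5300 -0.6145; -0.6145 0.1131]
P' = Q + AᵀP(A−BK) = [14.5300 -9.6145; -9.6145 9.1131]
tr(P') = 23.6431

23.6431


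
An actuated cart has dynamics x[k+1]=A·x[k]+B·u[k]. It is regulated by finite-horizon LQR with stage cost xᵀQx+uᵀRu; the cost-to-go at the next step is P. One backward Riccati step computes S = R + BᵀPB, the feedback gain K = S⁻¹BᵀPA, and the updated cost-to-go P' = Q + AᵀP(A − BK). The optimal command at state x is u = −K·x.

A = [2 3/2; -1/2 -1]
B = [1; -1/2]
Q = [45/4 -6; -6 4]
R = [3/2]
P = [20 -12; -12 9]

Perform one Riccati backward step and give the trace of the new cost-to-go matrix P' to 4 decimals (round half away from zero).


23.7990

BᵀP = [26.0000 -16.5000]
S = R + BᵀPB = [3/2] + [34.2500] = [35.7500]
BᵀPA = [60.2500 55.5000]
K = S⁻¹·BᵀPA = [1.6853 1.5524]
A−BK = [0.3147 -0.0524; 0.3427 -0.2238]
AᵀP(A−BK) = [4.7098 3.9650; 3.9650 3.8392]
P' = Q + AᵀP(A−BK) = [15.9598 -2.0350; -2.0350 7.8392]
tr(P') = 23.7990


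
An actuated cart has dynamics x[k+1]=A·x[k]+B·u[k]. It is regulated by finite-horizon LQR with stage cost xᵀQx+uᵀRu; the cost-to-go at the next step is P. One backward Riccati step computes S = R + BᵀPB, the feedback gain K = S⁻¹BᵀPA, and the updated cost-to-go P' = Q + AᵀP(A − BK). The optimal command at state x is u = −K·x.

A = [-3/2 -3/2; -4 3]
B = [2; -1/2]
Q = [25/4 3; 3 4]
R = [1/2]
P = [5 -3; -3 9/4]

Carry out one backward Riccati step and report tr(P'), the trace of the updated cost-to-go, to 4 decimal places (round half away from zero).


BᵀP = [11.5000 -7.1250]
S = R + BᵀPB = [1/2] + [26.5625] = [27.0625]
BᵀPA = [11.2500 -38.6250]
K = S⁻¹·BᵀPA = [0.4157 -1.4273]
A−BK = [-2.3314 1.3545; -3.7921 2.2864]
AᵀP(A−BK) = [6.5733 -4.1934; -4.1934 3.3724]
P' = Q + AᵀP(A−BK) = [12.8233 -1.1934; -1.1934 7.3724]
tr(P') = 20.1957

20.1957


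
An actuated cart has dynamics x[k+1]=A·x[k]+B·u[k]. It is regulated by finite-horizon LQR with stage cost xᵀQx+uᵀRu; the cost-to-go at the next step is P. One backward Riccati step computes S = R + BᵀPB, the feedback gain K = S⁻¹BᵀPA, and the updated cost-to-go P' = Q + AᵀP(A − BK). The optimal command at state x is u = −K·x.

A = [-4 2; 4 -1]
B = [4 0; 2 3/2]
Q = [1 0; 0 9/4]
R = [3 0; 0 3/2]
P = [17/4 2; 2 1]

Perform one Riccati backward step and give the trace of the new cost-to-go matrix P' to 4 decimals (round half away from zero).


5.5691

BᵀP = [21.0000 10.0000; 3.0000 1.5000]
S = R + BᵀPB = [3 0; 0 3/2] + [104.0000 15.0000; 15.0000 2.2500] = [107.0000 15.0000; 15.0000 3.7500]
BᵀPA = [-44.0000 32.0000; -6.0000 4.5000]
K = S⁻¹·BᵀPA = [-0.4255 0.2979; 0.1021 0.0085]
A−BK = [-2.2979 0.8085; 4.6979 -1.6085]
AᵀP(A−BK) = [1.8894 -0.8426; -0.8426 0.4298]
P' = Q + AᵀP(A−BK) = [2.8894 -0.8426; -0.8426 2.6798]
tr(P') = 5.5691


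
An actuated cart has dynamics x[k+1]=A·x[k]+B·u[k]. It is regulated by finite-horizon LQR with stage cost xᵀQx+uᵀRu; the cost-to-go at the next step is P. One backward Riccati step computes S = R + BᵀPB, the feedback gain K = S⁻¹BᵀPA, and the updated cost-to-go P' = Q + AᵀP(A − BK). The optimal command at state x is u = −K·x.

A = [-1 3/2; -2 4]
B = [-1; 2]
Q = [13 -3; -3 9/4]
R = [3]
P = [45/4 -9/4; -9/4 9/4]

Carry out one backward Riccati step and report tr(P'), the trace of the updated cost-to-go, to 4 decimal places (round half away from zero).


60.3023

BᵀP = [-15.7500 6.7500]
S = R + BᵀPB = [3] + [29.2500] = [32.2500]
BᵀPA = [2.2500 3.3750]
K = S⁻¹·BᵀPA = [0.0698 0.1047]
A−BK = [-0.9302 1.6047; -2.1395 3.7907]
AᵀP(A−BK) = [11.0930 -19.3605; -19.3605 33.9593]
P' = Q + AᵀP(A−BK) = [24.0930 -22.3605; -22.3605 36.2093]
tr(P') = 60.3023


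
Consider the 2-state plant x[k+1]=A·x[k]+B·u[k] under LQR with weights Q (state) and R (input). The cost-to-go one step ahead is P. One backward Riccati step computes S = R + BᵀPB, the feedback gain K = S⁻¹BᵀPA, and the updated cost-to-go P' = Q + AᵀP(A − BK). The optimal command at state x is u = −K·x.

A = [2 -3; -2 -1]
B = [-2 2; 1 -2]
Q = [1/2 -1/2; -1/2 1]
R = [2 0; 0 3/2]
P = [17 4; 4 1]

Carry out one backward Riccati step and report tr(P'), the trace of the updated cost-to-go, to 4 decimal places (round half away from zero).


6.4580

BᵀP = [-30.0000 -7.0000; 26.0000 6.0000]
S = R + BᵀPB = [2 0; 0 3/2] + [53.0000 -46.0000; -46.0000 40.0000] = [55.0000 -46.0000; -46.0000 41.5000]
BᵀPA = [-46.0000 97.0000; 40.0000 -84.0000]
K = S⁻¹·BᵀPA = [-0.4144 0.9700; 0.5045 -0.9489]
A−BK = [0.1622 0.8378; -0.5766 -3.8679]
AᵀP(A−BK) = [0.7568 -1.4234; -1.4234 4.2012]
P' = Q + AᵀP(A−BK) = [1.2568 -1.9234; -1.9234 5.2012]
tr(P') = 6.4580


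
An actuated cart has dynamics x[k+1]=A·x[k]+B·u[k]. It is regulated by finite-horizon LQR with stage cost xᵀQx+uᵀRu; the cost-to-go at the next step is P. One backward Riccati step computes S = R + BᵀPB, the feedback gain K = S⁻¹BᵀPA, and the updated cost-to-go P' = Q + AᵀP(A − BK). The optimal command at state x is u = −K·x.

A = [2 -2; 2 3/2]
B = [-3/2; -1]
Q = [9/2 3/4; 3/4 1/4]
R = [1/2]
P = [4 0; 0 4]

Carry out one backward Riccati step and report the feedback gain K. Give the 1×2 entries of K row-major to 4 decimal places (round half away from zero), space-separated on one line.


BᵀP = [-6.0000 -4.0000]
S = R + BᵀPB = [1/2] + [13.0000] = [13.5000]
BᵀPA = [-20.0000 6.0000]
K = S⁻¹·BᵀPA = [-1.4815 0.4444]
A−BK = [-0.2222 -1.3333; 0.5185 1.9444]
AᵀP(A−BK) = [2.3704 4.8889; 4.8889 22.3333]
P' = Q + AᵀP(A−BK) = [6.8704 5.6389; 5.6389 22.5833]
tr(P') = 29.4537

-1.4815 0.4444


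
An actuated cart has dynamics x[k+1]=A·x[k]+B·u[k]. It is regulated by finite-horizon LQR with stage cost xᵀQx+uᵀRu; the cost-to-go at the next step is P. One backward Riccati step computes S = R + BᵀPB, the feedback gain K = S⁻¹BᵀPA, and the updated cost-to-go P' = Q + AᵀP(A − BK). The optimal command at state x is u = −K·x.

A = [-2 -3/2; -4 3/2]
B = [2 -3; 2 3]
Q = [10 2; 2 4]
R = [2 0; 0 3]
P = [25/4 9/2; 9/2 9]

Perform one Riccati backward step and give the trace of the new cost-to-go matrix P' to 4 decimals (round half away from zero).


BᵀP = [21.5000 27.0000; -5.2500 13.5000]
S = R + BᵀPB = [2 0; 0 3] + [97.0000 16.5000; 16.5000 56.2500] = [99.0000 16.5000; 16.5000 59.2500]
BᵀPA = [-151.0000 8.2500; -43.5000 28.1250]
K = S⁻¹·BᵀPA = [-1.4712 0.0044; -0.3245 0.4735]
A−BK = [-0.0311 -0.0885; -0.0842 0.0708]
AᵀP(A−BK) = [4.7380 -0.4867; -0.4867 0.7102]
P' = Q + AᵀP(A−BK) = [14.7380 1.5133; 1.5133 4.7102]
tr(P') = 19.4482

19.4482


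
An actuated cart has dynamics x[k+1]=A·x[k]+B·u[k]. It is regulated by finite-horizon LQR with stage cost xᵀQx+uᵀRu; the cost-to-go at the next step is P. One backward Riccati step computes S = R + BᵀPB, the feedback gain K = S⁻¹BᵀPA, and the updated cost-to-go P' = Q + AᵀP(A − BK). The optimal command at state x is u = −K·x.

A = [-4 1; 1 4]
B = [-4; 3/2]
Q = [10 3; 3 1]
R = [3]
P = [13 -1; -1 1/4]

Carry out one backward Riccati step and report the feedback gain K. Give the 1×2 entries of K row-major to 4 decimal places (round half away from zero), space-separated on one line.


BᵀP = [-53.5000 4.3750]
S = R + BᵀPB = [3] + [220.5625] = [223.5625]
BᵀPA = [218.3750 -36.0000]
K = S⁻¹·BᵀPA = [0.9768 -0.1610]
A−BK = [-0.0928 0.3559; -0.4652 4.2415]
AᵀP(A−BK) = [2.9421 -0.8353; -0.8353 3.2030]
P' = Q + AᵀP(A−BK) = [12.9421 2.1647; 2.1647 4.2030]
tr(P') = 17.1451

0.9768 -0.1610


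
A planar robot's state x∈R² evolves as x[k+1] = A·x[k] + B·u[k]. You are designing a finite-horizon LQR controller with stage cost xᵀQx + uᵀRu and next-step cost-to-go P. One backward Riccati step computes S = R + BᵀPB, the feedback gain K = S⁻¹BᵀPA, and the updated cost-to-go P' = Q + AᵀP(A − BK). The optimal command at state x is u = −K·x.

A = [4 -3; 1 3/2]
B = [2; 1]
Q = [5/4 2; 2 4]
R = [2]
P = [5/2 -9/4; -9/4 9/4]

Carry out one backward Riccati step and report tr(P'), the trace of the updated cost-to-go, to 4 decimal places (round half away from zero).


BᵀP = [2.7500 -2.2500]
S = R + BᵀPB = [2] + [3.2500] = [5.2500]
BᵀPA = [8.7500 -11.6250]
K = S⁻¹·BᵀPA = [1.6667 -2.2143]
A−BK = [0.6667 1.4286; -0.6667 3.7143]
AᵀP(A−BK) = [9.6667 -14.0000; -14.0000 22.0714]
P' = Q + AᵀP(A−BK) = [10.9167 -12.0000; -12.0000 26.0714]
tr(P') = 36.9881

36.9881


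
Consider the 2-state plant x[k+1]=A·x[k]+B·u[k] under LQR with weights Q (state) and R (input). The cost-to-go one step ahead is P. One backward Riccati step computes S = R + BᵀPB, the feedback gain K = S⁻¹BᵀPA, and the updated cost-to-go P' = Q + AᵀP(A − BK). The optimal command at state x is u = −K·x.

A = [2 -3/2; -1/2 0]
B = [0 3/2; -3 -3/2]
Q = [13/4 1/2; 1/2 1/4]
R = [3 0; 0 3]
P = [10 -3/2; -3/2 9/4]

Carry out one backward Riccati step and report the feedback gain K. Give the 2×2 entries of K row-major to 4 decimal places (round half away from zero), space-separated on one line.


-0.2881 0.3171 1.1303 -0.8369

BᵀP = [4.5000 -6.7500; 17.2500 -5.6250]
S = R + BᵀPB = [3 0; 0 3] + [20.2500 16.8750; 16.8750 34.3125] = [23.2500 16.8750; 16.8750 37.3125]
BᵀPA = [12.3750 -6.7500; 37.3125 -25.8750]
K = S⁻¹·BᵀPA = [-0.2881 0.3171; 1.1303 -0.8369]
A−BK = [0.3045 -0.2447; 0.3311 -0.3041]
AᵀP(A−BK) = [4.9534 -3.8231; -3.8231 2.9862]
P' = Q + AᵀP(A−BK) = [8.2034 -3.3231; -3.3231 3.2362]
tr(P') = 11.4397


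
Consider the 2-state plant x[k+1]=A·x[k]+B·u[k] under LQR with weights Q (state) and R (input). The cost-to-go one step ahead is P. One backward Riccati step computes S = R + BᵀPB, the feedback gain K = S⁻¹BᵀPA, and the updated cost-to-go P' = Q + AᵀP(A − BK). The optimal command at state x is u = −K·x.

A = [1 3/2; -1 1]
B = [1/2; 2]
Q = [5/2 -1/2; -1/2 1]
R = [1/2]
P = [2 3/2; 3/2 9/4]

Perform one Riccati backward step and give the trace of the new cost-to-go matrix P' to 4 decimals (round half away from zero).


BᵀP = [4.0000 5.2500]
S = R + BᵀPB = [1/2] + [12.5000] = [13.0000]
BᵀPA = [-1.2500 11.2500]
K = S⁻¹·BᵀPA = [-0.0962 0.8654]
A−BK = [1.0481 1.0673; -0.8077 -0.7308]
AᵀP(A−BK) = [1.1298 1.0817; 1.0817 1.5144]
P' = Q + AᵀP(A−BK) = [3.6298 0.5817; 0.5817 2.5144]
tr(P') = 6.1442

6.1442


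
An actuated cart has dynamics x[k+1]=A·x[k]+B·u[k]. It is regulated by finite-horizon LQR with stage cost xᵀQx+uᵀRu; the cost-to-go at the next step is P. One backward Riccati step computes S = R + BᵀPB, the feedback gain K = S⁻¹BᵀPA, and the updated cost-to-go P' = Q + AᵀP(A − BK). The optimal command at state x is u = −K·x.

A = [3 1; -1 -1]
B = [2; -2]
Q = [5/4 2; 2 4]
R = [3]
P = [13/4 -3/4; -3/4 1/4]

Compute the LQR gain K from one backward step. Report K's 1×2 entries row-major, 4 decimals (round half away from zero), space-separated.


1.1304 0.4348

BᵀP = [8.0000 -2.0000]
S = R + BᵀPB = [3] + [20.0000] = [23.0000]
BᵀPA = [26.0000 10.0000]
K = S⁻¹·BᵀPA = [1.1304 0.4348]
A−BK = [0.7391 0.1304; 1.2609 -0.1304]
AᵀP(A−BK) = [4.6087 1.6957; 1.6957 0.6522]
P' = Q + AᵀP(A−BK) = [5.8587 3.6957; 3.6957 4.6522]
tr(P') = 10.5109


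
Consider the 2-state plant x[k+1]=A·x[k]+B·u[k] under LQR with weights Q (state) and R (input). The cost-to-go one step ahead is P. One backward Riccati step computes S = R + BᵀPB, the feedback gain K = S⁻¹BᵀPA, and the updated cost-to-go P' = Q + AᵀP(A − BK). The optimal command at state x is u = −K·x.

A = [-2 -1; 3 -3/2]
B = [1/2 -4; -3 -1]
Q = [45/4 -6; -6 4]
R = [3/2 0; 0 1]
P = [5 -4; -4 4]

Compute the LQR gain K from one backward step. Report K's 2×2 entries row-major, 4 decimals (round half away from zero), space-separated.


BᵀP = [14.5000 -14.0000; -16.0000 12.0000]
S = R + BᵀPB = [3/2 0; 0 1] + [49.2500 -44.0000; -44.0000 52.0000] = [50.7500 -44.0000; -44.0000 53.0000]
BᵀPA = [-71.0000 6.5000; 68.0000 -2.0000]
K = S⁻¹·BᵀPA = [-1.0229 0.3403; 0.4338 0.2448]
A−BK = [0.2468 -0.1910; 0.3652 -0.2343]
AᵀP(A−BK) = [1.8746 -0.4836; -0.4836 0.2776]
P' = Q + AᵀP(A−BK) = [13.1246 -6.4836; -6.4836 4.2776]
tr(P') = 17.4022

-1.0229 0.3403 0.4338 0.2448


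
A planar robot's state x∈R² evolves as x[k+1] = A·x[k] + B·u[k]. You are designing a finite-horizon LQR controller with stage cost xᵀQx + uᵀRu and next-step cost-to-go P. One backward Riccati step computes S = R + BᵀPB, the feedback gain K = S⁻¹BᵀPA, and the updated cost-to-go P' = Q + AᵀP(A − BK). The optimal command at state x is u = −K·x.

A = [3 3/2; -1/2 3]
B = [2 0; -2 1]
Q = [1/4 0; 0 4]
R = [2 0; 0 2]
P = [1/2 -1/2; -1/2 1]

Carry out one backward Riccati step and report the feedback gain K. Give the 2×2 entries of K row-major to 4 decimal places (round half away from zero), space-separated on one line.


0.6111 -0.4167 -0.0556 0.3333

BᵀP = [2.0000 -3.0000; -0.5000 1.0000]
S = R + BᵀPB = [2 0; 0 2] + [10.0000 -3.0000; -3.0000 1.0000] = [12.0000 -3.0000; -3.0000 3.0000]
BᵀPA = [7.5000 -6.0000; -2.0000 2.2500]
K = S⁻¹·BᵀPA = [0.6111 -0.4167; -0.0556 0.3333]
A−BK = [1.7778 2.3333; 0.7778 1.8333]
AᵀP(A−BK) = [1.5556 0.4167; 0.4167 2.3750]
P' = Q + AᵀP(A−BK) = [1.8056 0.4167; 0.4167 6.3750]
tr(P') = 8.1806


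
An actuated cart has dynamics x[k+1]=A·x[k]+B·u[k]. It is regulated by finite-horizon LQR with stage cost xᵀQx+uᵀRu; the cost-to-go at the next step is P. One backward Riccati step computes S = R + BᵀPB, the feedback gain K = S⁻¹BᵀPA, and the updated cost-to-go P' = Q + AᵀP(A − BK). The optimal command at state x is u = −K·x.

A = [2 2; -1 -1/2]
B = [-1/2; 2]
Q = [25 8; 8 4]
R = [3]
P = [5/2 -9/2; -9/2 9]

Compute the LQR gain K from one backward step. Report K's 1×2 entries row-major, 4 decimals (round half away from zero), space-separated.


-0.8380 -0.6298

BᵀP = [-10.2500 20.2500]
S = R + BᵀPB = [3] + [45.6250] = [48.6250]
BᵀPA = [-40.7500 -30.6250]
K = S⁻¹·BᵀPA = [-0.8380 -0.6298]
A−BK = [1.5810 1.6851; 0.6761 0.7596]
AᵀP(A−BK) = [2.8496 2.3348; 2.3348 1.9618]
P' = Q + AᵀP(A−BK) = [27.8496 10.3348; 10.3348 5.9618]
tr(P') = 33.8114


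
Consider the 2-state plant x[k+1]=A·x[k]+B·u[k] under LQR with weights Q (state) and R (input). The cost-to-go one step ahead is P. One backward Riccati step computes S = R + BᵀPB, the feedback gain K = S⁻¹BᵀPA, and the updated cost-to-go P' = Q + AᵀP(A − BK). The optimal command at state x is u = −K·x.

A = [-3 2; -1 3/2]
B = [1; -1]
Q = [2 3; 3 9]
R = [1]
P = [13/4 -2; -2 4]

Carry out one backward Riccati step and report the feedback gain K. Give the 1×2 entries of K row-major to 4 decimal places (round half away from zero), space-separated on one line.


-0.7959 0.1224

BᵀP = [5.2500 -6.0000]
S = R + BᵀPB = [1] + [11.2500] = [12.2500]
BᵀPA = [-9.7500 1.5000]
K = S⁻¹·BᵀPA = [-0.7959 0.1224]
A−BK = [-2.2041 1.8776; -1.7959 1.6224]
AᵀP(A−BK) = [13.4898 -11.3061; -11.3061 9.8163]
P' = Q + AᵀP(A−BK) = [15.4898 -8.3061; -8.3061 18.8163]
tr(P') = 34.3061


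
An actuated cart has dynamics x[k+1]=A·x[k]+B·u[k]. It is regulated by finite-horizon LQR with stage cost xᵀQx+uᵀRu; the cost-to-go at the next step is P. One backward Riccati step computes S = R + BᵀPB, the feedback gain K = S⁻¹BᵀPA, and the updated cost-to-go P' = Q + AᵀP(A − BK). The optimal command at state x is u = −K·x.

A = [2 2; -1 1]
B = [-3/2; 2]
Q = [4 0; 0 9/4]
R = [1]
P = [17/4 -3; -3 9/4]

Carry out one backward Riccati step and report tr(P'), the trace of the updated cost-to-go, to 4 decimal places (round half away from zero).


BᵀP = [-12.3750 9.0000]
S = R + BᵀPB = [1] + [36.5625] = [37.5625]
BᵀPA = [-33.7500 -15.7500]
K = S⁻¹·BᵀPA = [-0.8985 -0.4193]
A−BK = [0.6522 1.3710; 0.7970 1.8386]
AᵀP(A−BK) = [0.9255 0.5986; 0.5986 0.6460]
P' = Q + AᵀP(A−BK) = [4.9255 0.5986; 0.5986 2.8960]
tr(P') = 7.8215

7.8215


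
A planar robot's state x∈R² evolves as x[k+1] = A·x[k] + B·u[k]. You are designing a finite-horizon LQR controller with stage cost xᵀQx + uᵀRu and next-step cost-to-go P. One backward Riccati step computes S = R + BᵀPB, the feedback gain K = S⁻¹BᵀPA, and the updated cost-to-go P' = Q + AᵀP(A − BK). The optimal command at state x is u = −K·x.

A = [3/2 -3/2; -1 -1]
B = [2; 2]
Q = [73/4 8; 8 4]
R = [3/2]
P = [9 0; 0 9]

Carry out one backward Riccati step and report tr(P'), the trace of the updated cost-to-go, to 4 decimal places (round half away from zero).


BᵀP = [18.0000 18.0000]
S = R + BᵀPB = [3/2] + [72.0000] = [73.5000]
BᵀPA = [9.0000 -45.0000]
K = S⁻¹·BᵀPA = [0.1224 -0.6122]
A−BK = [1.2551 -0.2755; -1.2449 0.2245]
AᵀP(A−BK) = [28.1480 -5.7398; -5.7398 1.6990]
P' = Q + AᵀP(A−BK) = [46.3980 2.2602; 2.2602 5.6990]
tr(P') = 52.0969

52.0969
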